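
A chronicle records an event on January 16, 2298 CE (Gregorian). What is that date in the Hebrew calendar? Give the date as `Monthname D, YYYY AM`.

Both dates share Julian Day Number 2560403; in the Hebrew calendar that is 2 Shevat 6058 AM.

Shevat 2, 6058 AM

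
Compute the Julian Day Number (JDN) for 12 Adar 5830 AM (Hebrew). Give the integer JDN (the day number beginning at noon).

2477166

Equivalently 23 February 2070 (Gregorian).
JDN 2299161 is 15 October 1582 CE (Gregorian); the target day is +178005 days from there, so JDN = 2477166.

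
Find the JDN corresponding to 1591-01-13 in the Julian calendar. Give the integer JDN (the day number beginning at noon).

Equivalently 23 January 1591 (Gregorian).
JDN 2451545 is 1 January 2000 CE (Gregorian); the target day is −149362 days from there, so JDN = 2302183.

2302183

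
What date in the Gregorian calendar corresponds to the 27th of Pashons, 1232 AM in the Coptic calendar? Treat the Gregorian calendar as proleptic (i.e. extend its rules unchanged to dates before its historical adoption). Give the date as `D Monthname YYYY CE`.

Julian Day Number of the source date = 2274919.
Converting JDN 2274919 to the Gregorian calendar gives 1 June 1516 CE.

1 June 1516 CE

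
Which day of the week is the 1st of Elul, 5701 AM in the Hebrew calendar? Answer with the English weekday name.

Equivalently 24 August 1941 Gregorian, JDN 2430231.
JDN 2430231 mod 7 = 6, and JDN 0 was a Monday, so this is a Sunday.

Sunday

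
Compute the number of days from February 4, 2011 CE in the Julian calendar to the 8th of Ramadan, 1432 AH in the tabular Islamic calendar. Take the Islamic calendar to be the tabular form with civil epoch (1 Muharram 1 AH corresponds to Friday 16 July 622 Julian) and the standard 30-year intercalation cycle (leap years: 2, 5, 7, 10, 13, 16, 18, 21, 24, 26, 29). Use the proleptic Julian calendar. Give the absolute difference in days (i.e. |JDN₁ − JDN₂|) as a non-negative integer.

First date → JDN 2455610; second date → JDN 2455782.
The interval is |2455610 − 2455782| = 172 days.

172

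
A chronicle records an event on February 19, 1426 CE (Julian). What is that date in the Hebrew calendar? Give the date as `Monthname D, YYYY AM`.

The source date corresponds to 28 February 1426 in the proleptic Gregorian calendar (JDN 2241954).
That day falls on 12 Adar 5186 AM in the Hebrew calendar.

Adar 12, 5186 AM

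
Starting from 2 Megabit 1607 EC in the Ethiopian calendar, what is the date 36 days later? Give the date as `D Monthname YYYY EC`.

8 Miyazya 1607 EC

JDN of 2 Megabit 1607 EC = 2310993.
2310993 + 36 = 2311029.
JDN 2311029 in the Ethiopian calendar is 8 Miyazya 1607 EC.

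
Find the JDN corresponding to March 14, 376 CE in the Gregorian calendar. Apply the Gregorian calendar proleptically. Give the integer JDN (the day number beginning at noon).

1858464

JDN 2400001 is 17 November 1858 CE (Gregorian), MJD 0; the target day is −541537 days from there, so JDN = 1858464.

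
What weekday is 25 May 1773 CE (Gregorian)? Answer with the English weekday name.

Tuesday

2368780 ≡ 1 (mod 7); counting from Monday = 0 gives Tuesday.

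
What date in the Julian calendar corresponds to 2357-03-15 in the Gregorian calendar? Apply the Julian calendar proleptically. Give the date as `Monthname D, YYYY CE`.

February 27, 2357 CE

At this point the Julian calendar is 16 days behind the Gregorian.
15 March 2357 Gregorian − 16 days → 27 February 2357 Julian.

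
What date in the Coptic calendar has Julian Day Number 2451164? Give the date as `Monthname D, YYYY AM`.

The Gregorian equivalent of JDN 2451164 is 16 December 1998.
In the Coptic calendar that day is Koiak 7, 1715 AM.

Koiak 7, 1715 AM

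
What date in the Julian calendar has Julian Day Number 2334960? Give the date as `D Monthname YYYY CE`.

9 October 1680 CE

JDN 2334960 is 19 October 1680 in the Gregorian calendar.
In the Julian calendar that day is 9 October 1680 CE.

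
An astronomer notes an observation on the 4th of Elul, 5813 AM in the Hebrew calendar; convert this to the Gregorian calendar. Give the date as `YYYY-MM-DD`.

2053-08-18

Both dates share Julian Day Number 2471133; in the Gregorian calendar that is 18 August 2053 CE.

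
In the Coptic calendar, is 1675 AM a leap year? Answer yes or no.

yes

1675 mod 4 = 3; in the Coptic calendar a year is leap when year mod 4 = 3, so it is a leap year.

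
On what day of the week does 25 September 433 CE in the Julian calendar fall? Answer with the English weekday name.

Equivalently 26 September 433 Gregorian, JDN 1879479.
1879479 ≡ 0 (mod 7); counting from Monday = 0 gives Monday.

Monday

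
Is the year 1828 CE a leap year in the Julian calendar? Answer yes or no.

1828 mod 4 = 0, so it is a leap year in the Julian calendar.

yes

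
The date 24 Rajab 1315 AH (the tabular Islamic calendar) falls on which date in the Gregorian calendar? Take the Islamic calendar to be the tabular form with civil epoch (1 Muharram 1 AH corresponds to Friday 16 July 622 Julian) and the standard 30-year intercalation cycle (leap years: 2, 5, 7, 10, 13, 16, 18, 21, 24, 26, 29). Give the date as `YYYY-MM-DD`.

Both dates share Julian Day Number 2414278; in the Gregorian calendar that is 19 December 1897 CE.

1897-12-19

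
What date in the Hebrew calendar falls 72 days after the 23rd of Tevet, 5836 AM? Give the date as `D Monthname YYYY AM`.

6 Adar II 5836 AM

Counting 72 days forward from JDN 2479302 reaches JDN 2479374, which is 6 Adar II 5836 AM.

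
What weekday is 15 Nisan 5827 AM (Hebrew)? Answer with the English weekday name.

This is JDN 2476106 (31 March 2067 Gregorian).
Since JDN mod 7 = 3 (0 = Monday), the day is Thursday.

Thursday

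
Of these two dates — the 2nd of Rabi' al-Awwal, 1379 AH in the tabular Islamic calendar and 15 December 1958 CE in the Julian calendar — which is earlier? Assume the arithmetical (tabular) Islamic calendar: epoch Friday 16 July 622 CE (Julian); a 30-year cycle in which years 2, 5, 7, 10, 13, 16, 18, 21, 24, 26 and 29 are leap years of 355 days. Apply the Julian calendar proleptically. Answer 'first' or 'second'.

Converting both to JDN: 2436817 vs 2436566; the smaller is the second.

second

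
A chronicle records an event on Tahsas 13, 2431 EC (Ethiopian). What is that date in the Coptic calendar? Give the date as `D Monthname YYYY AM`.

13 Koiak 2155 AM

Both dates share Julian Day Number 2611880; in the Coptic calendar that is 13 Koiak 2155 AM.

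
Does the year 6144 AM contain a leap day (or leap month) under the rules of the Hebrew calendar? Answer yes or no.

no

Hebrew year 6144 is year 7 of its 19-year Metonic cycle; leap years are at positions 3, 6, 8, 11, 14, 17, 19, so it is a common year (12 months).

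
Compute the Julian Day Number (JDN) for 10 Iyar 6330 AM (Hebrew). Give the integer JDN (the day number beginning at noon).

In the Gregorian calendar the same day is 16 May 2570.
JDN 2400001 is 17 November 1858 CE (Gregorian), MJD 0; the target day is +259868 days from there, so JDN = 2659869.

2659869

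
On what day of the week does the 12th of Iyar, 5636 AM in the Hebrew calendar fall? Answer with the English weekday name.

In the Gregorian calendar this is 6 May 1876 (JDN 2406381).
JDN 2406381 mod 7 = 5, and JDN 0 was a Monday, so this is a Saturday.

Saturday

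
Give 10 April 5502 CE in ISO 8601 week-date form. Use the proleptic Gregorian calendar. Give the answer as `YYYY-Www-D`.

5502-W15-4

The weekday is Thursday (ISO weekday 4).
That Thursday belongs to ISO week 15 of ISO year 5502.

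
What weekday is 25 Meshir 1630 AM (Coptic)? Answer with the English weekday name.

In the Gregorian calendar this is 4 March 1914 (JDN 2420196).
Since JDN mod 7 = 2 (0 = Monday), the day is Wednesday.

Wednesday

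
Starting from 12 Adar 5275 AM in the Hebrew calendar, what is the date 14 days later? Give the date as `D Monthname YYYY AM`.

26 Adar 5275 AM

The starting date is JDN 2274469; 2274469 + 14 = 2274483.
JDN 2274483 corresponds to 26 Adar 5275 AM.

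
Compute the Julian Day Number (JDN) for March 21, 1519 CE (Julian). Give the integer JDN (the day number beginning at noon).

2275952

In the proleptic Gregorian calendar the same day is 31 March 1519.
JDN 2400001 is 17 November 1858 CE (Gregorian), MJD 0; the target day is −124049 days from there, so JDN = 2275952.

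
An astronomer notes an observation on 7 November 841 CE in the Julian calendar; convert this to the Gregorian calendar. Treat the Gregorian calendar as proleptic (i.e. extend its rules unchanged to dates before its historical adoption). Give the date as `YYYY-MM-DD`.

At this point the Julian calendar is 4 days behind the Gregorian.
7 November 841 Julian + 4 days → 11 November 841 Gregorian.

0841-11-11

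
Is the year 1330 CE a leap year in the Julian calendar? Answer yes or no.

no

1330 mod 4 = 2, so it is a common year in the Julian calendar.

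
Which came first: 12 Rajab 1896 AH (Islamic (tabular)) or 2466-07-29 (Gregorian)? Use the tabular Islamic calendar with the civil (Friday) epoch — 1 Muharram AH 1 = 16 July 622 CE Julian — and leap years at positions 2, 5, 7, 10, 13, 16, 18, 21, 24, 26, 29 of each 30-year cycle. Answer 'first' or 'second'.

first

First date → JDN 2620153; second date → JDN 2621958.
JDN 2620153 < JDN 2621958, so the first date is earlier.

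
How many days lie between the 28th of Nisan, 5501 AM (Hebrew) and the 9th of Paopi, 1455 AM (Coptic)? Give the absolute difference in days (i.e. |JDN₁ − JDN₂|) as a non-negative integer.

910

First date → JDN 2357051; second date → JDN 2356141.
The interval is |2357051 − 2356141| = 910 days.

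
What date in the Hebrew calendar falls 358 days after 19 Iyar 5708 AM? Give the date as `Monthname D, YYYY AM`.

Iyar 22, 5709 AM

Counting 358 days forward from JDN 2432700 reaches JDN 2433058, which is Iyar 22, 5709 AM.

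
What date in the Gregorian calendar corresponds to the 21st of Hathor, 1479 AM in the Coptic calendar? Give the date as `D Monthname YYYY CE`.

28 November 1762 CE

Both dates share Julian Day Number 2364949; in the Gregorian calendar that is 28 November 1762 CE.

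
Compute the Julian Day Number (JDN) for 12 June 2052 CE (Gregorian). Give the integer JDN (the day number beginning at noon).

2470701

JDN 2400001 is 17 November 1858 CE (Gregorian), MJD 0; the target day is +70700 days from there, so JDN = 2470701.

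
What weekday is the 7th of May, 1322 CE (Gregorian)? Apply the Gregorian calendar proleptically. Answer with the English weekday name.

Thursday

2204037 ≡ 3 (mod 7); counting from Monday = 0 gives Thursday.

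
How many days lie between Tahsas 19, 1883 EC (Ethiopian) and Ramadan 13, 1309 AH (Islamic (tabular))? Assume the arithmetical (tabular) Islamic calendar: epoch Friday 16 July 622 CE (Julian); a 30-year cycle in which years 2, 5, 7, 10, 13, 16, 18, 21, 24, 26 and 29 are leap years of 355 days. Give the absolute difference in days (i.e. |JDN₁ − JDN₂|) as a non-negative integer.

471

First date → JDN 2411729; second date → JDN 2412200.
The interval is |2411729 − 2412200| = 471 days.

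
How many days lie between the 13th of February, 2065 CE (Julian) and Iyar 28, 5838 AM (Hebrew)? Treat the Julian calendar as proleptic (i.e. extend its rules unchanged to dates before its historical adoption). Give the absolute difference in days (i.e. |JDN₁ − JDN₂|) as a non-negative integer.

JDN of the first date = 2475343.
JDN of the second date = 2480165.
|2480165 − 2475343| = 4822.

4822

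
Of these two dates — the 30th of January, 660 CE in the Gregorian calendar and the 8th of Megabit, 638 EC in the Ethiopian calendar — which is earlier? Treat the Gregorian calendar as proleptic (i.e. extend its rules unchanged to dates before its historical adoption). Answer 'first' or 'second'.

second

Converting both to JDN: 1962149 vs 1957072; the smaller is the second.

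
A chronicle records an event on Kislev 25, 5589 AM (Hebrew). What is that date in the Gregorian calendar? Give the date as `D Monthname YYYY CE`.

Both dates share Julian Day Number 2389058; in the Gregorian calendar that is 1 December 1828 CE.

1 December 1828 CE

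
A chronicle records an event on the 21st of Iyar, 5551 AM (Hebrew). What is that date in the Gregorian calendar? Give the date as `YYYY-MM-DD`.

Both dates share Julian Day Number 2375354; in the Gregorian calendar that is 25 May 1791 CE.

1791-05-25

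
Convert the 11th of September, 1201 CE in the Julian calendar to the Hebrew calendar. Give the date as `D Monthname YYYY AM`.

The source date corresponds to 18 September 1201 in the proleptic Gregorian calendar (JDN 2159977).
That day falls on 11 Tishrei 4962 AM in the Hebrew calendar.

11 Tishrei 4962 AM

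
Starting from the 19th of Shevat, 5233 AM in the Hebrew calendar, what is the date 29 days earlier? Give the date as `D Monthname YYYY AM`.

JDN of the 19th of Shevat, 5233 AM = 2259089.
2259089 − 29 = 2259060.
JDN 2259060 in the Hebrew calendar is 19 Tevet 5233 AM.

19 Tevet 5233 AM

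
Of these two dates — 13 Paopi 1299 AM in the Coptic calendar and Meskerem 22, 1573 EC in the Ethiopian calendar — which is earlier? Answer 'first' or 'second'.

second

The two dates have Julian Day Numbers 2299166 and 2298415 respectively.
Since 2298415 < 2299166, the second date comes first.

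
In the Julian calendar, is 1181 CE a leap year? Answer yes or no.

1181 mod 4 = 1, so it is a common year in the Julian calendar.

no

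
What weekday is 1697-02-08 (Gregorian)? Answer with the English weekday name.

Friday

Since JDN mod 7 = 4 (0 = Monday), the day is Friday.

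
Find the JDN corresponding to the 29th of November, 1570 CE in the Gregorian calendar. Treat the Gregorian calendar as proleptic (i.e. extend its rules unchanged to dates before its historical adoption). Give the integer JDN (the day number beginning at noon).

JDN 2299161 is 15 October 1582 CE (Gregorian); the target day is −4338 days from there, so JDN = 2294823.

2294823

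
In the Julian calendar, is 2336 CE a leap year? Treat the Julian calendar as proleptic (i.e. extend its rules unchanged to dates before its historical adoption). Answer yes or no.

2336 mod 4 = 0, so it is a leap year in the Julian calendar.

yes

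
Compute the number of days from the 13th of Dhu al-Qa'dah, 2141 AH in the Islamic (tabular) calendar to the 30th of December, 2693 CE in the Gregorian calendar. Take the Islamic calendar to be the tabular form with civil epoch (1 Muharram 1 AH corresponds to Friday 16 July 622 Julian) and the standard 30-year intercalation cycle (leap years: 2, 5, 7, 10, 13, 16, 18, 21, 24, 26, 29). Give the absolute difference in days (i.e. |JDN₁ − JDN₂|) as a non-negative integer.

First date → JDN 2707092; second date → JDN 2705022.
The interval is |2707092 − 2705022| = 2070 days.

2070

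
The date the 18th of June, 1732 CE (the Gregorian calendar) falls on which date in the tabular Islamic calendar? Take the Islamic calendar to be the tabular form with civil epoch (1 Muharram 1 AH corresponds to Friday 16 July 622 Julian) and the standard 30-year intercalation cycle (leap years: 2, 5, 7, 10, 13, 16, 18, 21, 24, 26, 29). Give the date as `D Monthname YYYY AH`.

Both dates share Julian Day Number 2353829; in the tabular Islamic calendar that is 24 Dhu al-Hijjah 1144 AH.

24 Dhu al-Hijjah 1144 AH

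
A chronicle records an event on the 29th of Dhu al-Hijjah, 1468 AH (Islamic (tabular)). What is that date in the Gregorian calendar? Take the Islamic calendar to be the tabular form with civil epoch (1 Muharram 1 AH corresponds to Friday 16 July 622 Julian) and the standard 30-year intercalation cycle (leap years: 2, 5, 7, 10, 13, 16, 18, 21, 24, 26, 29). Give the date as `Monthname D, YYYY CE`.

October 30, 2046 CE

Julian Day Number of the source date = 2468649.
Converting JDN 2468649 to the Gregorian calendar gives 30 October 2046 CE.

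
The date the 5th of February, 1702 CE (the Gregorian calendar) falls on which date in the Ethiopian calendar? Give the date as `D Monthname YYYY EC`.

30 Tir 1694 EC

Julian Day Number of the source date = 2342738.
Converting JDN 2342738 to the Ethiopian calendar gives 30 Tir 1694 EC.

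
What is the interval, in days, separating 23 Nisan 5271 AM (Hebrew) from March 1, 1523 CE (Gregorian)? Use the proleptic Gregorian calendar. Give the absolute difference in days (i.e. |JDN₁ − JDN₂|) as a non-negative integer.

JDN of the first date = 2273061.
JDN of the second date = 2277383.
|2277383 − 2273061| = 4322.

4322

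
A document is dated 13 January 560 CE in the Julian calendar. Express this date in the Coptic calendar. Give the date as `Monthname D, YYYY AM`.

Tobi 17, 276 AM

The source date corresponds to 15 January 560 in the proleptic Gregorian calendar (JDN 1925610).
That day falls on 17 Tobi 276 AM in the Coptic calendar.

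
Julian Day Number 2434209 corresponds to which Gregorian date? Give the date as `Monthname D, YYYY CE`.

July 15, 1952 CE

Counting from JDN 2299161 = 15 Oct 1582 gives an offset of 135048 days.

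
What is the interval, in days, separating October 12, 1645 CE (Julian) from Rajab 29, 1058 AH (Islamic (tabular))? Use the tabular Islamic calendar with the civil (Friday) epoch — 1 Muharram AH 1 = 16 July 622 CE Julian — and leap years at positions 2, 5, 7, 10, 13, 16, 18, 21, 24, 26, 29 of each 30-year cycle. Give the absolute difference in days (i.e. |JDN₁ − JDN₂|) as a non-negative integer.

1032

First date → JDN 2322179; second date → JDN 2323211.
The interval is |2322179 − 2323211| = 1032 days.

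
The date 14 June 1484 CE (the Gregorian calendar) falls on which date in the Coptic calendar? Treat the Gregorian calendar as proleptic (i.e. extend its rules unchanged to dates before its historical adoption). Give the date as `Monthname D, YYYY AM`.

Paoni 11, 1200 AM

Julian Day Number of the source date = 2263245.
Converting JDN 2263245 to the Coptic calendar gives 11 Paoni 1200 AM.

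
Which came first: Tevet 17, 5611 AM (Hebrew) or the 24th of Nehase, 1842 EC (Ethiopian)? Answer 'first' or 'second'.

second

The two dates have Julian Day Numbers 2397114 and 2396999 respectively.
Since 2396999 < 2397114, the second date comes first.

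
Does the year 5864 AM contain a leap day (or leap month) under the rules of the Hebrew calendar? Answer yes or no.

Hebrew year 5864 is year 12 of its 19-year Metonic cycle; leap years are at positions 3, 6, 8, 11, 14, 17, 19, so it is a common year (12 months).

no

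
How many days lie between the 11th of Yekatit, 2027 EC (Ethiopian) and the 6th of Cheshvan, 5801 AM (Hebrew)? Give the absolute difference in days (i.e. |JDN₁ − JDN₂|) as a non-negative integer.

First date → JDN 2464377; second date → JDN 2466441.
The interval is |2464377 − 2466441| = 2064 days.

2064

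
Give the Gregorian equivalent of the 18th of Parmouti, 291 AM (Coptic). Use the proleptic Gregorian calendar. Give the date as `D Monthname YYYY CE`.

Both dates share Julian Day Number 1931179; in the Gregorian calendar that is 15 April 575 CE.

15 April 575 CE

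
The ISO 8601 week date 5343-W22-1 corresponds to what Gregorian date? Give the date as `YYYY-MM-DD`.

ISO week 1 of 5343 is the week containing the first Thursday of 5343.
Week 22, day 1 (Monday) lands on 5343-05-27.

5343-05-27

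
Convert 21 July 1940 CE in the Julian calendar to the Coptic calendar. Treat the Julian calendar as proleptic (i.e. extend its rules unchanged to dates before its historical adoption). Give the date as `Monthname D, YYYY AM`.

Julian Day Number of the source date = 2429845.
Converting JDN 2429845 to the Coptic calendar gives 27 Epip 1656 AM.

Epip 27, 1656 AM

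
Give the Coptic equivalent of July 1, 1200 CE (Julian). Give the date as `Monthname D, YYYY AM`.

Epip 7, 916 AM

Julian Day Number of the source date = 2159540.
Converting JDN 2159540 to the Coptic calendar gives 7 Epip 916 AM.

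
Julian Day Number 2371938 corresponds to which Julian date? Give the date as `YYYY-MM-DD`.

The Gregorian equivalent of JDN 2371938 is 16 January 1782.
In the Julian calendar that day is 1782-01-05.

1782-01-05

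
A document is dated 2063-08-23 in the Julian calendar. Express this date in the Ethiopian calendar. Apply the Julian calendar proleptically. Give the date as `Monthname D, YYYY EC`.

Nehase 30, 2055 EC

Both dates share Julian Day Number 2474803; in the Ethiopian calendar that is 30 Nehase 2055 EC.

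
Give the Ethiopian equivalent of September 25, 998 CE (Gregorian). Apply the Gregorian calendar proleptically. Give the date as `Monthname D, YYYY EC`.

Meskerem 23, 991 EC

Both dates share Julian Day Number 2085840; in the Ethiopian calendar that is 23 Meskerem 991 EC.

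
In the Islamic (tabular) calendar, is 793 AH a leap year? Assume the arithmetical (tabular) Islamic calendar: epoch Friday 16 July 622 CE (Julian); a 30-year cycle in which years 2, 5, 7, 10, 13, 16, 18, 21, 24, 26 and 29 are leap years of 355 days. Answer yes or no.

yes

Year 793 AH is year 13 of its 30-year cycle; leap positions are 2, 5, 7, 10, 13, 16, 18, 21, 24, 26, 29, so it is a leap year (355 days).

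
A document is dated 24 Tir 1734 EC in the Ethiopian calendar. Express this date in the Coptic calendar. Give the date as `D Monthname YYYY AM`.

The source date corresponds to 30 January 1742 in the Gregorian calendar (JDN 2357342).
That day falls on 24 Tobi 1458 AM in the Coptic calendar.

24 Tobi 1458 AM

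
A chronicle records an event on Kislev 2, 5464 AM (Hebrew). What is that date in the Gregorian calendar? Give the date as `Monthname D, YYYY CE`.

Julian Day Number of the source date = 2343381.
Converting JDN 2343381 to the Gregorian calendar gives 10 November 1703 CE.

November 10, 1703 CE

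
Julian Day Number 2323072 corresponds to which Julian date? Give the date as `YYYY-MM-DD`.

The Gregorian equivalent of JDN 2323072 is 2 April 1648.
In the Julian calendar that day is 1648-03-23.

1648-03-23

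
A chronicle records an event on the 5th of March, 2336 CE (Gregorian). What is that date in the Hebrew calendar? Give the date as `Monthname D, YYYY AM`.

Adar 21, 6096 AM

Julian Day Number of the source date = 2574330.
Converting JDN 2574330 to the Hebrew calendar gives 21 Adar 6096 AM.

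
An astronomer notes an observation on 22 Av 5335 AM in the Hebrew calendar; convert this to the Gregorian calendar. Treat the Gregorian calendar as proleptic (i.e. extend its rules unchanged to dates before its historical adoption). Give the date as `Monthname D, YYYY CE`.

August 8, 1575 CE

Both dates share Julian Day Number 2296536; in the Gregorian calendar that is 8 August 1575 CE.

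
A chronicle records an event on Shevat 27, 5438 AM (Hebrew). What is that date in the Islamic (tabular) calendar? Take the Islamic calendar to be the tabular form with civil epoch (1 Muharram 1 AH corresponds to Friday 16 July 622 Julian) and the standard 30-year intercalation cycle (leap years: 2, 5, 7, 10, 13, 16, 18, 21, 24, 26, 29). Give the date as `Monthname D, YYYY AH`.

Dhu al-Hijjah 26, 1088 AH

The source date corresponds to 19 February 1678 in the Gregorian calendar (JDN 2333987).
That day falls on 26 Dhu al-Hijjah 1088 AH in the tabular Islamic calendar.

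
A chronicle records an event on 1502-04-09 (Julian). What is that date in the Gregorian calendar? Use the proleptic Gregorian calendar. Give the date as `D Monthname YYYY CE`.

At this point the Julian calendar is 10 days behind the Gregorian.
9 April 1502 Julian + 10 days → 19 April 1502 Gregorian.

19 April 1502 CE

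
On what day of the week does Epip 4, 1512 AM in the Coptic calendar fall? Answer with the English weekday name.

In the Gregorian calendar this is 9 July 1796 (JDN 2377226).
Since JDN mod 7 = 5 (0 = Monday), the day is Saturday.

Saturday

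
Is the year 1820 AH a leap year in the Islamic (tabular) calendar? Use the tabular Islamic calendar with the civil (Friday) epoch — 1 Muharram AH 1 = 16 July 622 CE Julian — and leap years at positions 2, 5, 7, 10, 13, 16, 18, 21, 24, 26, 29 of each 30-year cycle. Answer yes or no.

Year 1820 AH is year 20 of its 30-year cycle; leap positions are 2, 5, 7, 10, 13, 16, 18, 21, 24, 26, 29, so it is a common year (354 days).

no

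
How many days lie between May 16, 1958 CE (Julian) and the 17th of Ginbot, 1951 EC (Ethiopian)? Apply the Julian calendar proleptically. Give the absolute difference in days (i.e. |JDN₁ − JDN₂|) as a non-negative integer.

JDN of the first date = 2436353.
JDN of the second date = 2436714.
|2436714 − 2436353| = 361.

361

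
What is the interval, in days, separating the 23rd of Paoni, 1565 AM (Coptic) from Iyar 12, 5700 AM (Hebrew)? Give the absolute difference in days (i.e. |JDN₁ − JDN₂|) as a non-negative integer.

First date → JDN 2396573; second date → JDN 2429770.
The interval is |2396573 − 2429770| = 33197 days.

33197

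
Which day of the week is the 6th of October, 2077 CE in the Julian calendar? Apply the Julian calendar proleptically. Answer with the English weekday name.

This is JDN 2479961 (19 October 2077 Gregorian).
JDN 2479961 mod 7 = 1, and JDN 0 was a Monday, so this is a Tuesday.

Tuesday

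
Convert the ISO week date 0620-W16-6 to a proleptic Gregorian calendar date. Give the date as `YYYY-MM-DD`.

ISO week 1 of 620 is the week containing the first Thursday of 620.
Week 16, day 6 (Saturday) lands on 0620-04-22.

0620-04-22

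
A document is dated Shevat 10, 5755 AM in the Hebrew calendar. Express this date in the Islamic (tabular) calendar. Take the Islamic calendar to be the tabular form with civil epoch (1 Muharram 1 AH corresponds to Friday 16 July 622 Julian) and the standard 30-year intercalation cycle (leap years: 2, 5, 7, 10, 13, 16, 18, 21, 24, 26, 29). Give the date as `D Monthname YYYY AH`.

Both dates share Julian Day Number 2449729; in the tabular Islamic calendar that is 9 Sha'ban 1415 AH.

9 Sha'ban 1415 AH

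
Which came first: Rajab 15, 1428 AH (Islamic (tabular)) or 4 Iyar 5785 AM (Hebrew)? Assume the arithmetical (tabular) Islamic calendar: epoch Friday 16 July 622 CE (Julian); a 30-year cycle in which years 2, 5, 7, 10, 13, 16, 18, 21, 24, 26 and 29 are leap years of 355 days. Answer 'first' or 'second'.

first

Converting both to JDN: 2454312 vs 2460798; the smaller is the first.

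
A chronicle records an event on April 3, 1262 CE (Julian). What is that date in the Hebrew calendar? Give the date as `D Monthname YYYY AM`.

Both dates share Julian Day Number 2182096; in the Hebrew calendar that is 12 Nisan 5022 AM.

12 Nisan 5022 AM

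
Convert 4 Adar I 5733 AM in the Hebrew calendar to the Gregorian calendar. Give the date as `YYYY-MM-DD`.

1973-02-06

Both dates share Julian Day Number 2441720; in the Gregorian calendar that is 6 February 1973 CE.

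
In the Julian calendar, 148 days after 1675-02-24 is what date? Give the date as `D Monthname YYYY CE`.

22 July 1675 CE

JDN of 1675-02-24 = 2332906.
2332906 + 148 = 2333054.
JDN 2333054 in the Julian calendar is 22 July 1675 CE.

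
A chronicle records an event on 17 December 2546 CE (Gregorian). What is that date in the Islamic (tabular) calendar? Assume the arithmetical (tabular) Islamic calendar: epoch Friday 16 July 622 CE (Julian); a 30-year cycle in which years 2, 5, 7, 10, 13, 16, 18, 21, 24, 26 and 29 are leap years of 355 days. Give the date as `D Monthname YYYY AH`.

Julian Day Number of the source date = 2651318.
Converting JDN 2651318 to the tabular Islamic calendar gives 22 Jumada al-Thani 1984 AH.

22 Jumada al-Thani 1984 AH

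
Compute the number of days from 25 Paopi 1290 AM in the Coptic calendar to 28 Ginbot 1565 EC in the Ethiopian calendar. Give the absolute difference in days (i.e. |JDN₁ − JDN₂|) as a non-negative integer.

First date → JDN 2295891; second date → JDN 2295739.
The interval is |2295891 − 2295739| = 152 days.

152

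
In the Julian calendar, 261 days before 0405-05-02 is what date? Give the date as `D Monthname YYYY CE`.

14 August 404 CE

Counting 261 days back from JDN 1869106 reaches JDN 1868845, which is 14 August 404 CE.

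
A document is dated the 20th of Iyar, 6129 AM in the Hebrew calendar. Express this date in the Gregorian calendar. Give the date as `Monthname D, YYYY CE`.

May 27, 2369 CE

Julian Day Number of the source date = 2586466.
Converting JDN 2586466 to the Gregorian calendar gives 27 May 2369 CE.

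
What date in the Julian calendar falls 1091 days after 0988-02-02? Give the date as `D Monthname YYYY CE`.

28 January 991 CE

JDN of 0988-02-02 = 2081957.
2081957 + 1091 = 2083048.
JDN 2083048 in the Julian calendar is 28 January 991 CE.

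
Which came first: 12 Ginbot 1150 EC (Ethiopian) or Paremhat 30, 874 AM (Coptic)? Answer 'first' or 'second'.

The two dates have Julian Day Numbers 2144144 and 2144102 respectively.
Since 2144102 < 2144144, the second date comes first.

second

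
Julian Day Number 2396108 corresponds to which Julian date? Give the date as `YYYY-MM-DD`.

The Gregorian equivalent of JDN 2396108 is 21 March 1848.
In the Julian calendar that day is 1848-03-09.

1848-03-09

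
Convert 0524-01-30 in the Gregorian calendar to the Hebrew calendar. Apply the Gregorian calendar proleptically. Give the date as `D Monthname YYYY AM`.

Both dates share Julian Day Number 1912476; in the Hebrew calendar that is 7 Shevat 4284 AM.

7 Shevat 4284 AM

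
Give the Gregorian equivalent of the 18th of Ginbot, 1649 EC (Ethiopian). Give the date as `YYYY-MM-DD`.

Julian Day Number of the source date = 2326410.
Converting JDN 2326410 to the Gregorian calendar gives 23 May 1657 CE.

1657-05-23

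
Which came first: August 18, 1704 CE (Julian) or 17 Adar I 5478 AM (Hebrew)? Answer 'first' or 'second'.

First date → JDN 2343674; second date → JDN 2348595.
JDN 2343674 < JDN 2348595, so the first date is earlier.

first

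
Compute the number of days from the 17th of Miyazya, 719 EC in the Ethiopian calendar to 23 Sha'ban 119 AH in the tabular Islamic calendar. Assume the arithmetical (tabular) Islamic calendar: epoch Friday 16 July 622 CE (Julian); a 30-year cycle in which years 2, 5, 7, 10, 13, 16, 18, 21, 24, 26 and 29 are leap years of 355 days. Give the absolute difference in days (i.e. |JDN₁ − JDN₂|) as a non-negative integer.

JDN of the first date = 1986696.
JDN of the second date = 1990484.
|1990484 − 1986696| = 3788.

3788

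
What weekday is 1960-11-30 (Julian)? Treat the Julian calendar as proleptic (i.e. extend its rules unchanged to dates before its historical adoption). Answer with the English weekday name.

Tuesday

Equivalently 13 December 1960 Gregorian, JDN 2437282.
JDN 2437282 mod 7 = 1, and JDN 0 was a Monday, so this is a Tuesday.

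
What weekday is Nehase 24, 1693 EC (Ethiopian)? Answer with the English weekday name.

This is JDN 2342577 (28 August 1701 Gregorian).
2342577 ≡ 6 (mod 7); counting from Monday = 0 gives Sunday.

Sunday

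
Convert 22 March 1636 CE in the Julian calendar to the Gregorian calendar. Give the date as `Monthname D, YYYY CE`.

At this point the Julian calendar is 10 days behind the Gregorian.
22 March 1636 Julian + 10 days → 1 April 1636 Gregorian.

April 1, 1636 CE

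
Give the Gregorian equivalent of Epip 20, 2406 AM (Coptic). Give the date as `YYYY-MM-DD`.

Julian Day Number of the source date = 2703775.
Converting JDN 2703775 to the Gregorian calendar gives 1 August 2690 CE.

2690-08-01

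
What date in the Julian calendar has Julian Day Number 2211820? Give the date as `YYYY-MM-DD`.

JDN 2211820 is 28 August 1343 in the proleptic Gregorian calendar.
In the Julian calendar that day is 1343-08-20.

1343-08-20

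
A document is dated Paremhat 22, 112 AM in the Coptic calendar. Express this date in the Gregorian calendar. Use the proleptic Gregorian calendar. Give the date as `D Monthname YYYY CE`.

19 March 396 CE

Julian Day Number of the source date = 1865774.
Converting JDN 1865774 to the Gregorian calendar gives 19 March 396 CE.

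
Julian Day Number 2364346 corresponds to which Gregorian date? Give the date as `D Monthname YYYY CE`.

JDN 2451545 is 1 Jan 2000; 2364346 is −87199 days from there.

4 April 1761 CE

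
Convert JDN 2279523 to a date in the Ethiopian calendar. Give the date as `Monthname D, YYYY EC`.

Tir 3, 1521 EC

JDN 2279523 is 8 January 1529 in the proleptic Gregorian calendar.
In the Ethiopian calendar that day is Tir 3, 1521 EC.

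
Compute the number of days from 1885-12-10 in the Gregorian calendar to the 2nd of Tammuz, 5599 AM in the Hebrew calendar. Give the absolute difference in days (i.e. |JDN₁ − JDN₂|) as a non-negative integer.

16981

First date → JDN 2409886; second date → JDN 2392905.
The interval is |2409886 − 2392905| = 16981 days.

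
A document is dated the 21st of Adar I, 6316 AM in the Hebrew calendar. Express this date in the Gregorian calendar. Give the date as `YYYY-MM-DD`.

2556-03-05

Julian Day Number of the source date = 2654684.
Converting JDN 2654684 to the Gregorian calendar gives 5 March 2556 CE.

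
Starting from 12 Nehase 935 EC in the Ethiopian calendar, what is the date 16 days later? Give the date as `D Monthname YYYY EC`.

The starting date is JDN 2065705; 2065705 + 16 = 2065721.
JDN 2065721 corresponds to 28 Nehase 935 EC.

28 Nehase 935 EC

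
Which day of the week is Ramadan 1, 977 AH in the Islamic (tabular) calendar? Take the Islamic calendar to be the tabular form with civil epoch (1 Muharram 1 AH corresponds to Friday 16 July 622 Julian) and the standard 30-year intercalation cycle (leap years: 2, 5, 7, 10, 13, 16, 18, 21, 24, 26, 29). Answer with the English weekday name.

Tuesday

Equivalently 17 February 1570 Gregorian, JDN 2294538.
2294538 ≡ 1 (mod 7); counting from Monday = 0 gives Tuesday.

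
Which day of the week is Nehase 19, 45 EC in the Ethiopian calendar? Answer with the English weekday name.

Sunday

In the proleptic Gregorian calendar this is 10 August 53 (JDN 1740640).
JDN 1740640 mod 7 = 6, and JDN 0 was a Monday, so this is a Sunday.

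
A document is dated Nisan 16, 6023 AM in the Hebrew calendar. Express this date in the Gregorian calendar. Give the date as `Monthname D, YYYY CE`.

Julian Day Number of the source date = 2547719.
Converting JDN 2547719 to the Gregorian calendar gives 26 April 2263 CE.

April 26, 2263 CE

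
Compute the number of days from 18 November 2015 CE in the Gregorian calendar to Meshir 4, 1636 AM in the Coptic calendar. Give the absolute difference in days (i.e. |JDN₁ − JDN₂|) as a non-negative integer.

34978

First date → JDN 2457345; second date → JDN 2422367.
The interval is |2457345 − 2422367| = 34978 days.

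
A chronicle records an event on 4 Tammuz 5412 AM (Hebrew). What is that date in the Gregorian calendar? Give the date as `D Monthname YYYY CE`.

10 June 1652 CE

Both dates share Julian Day Number 2324602; in the Gregorian calendar that is 10 June 1652 CE.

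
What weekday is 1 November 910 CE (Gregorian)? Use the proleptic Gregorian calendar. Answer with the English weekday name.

Saturday

2053735 ≡ 5 (mod 7); counting from Monday = 0 gives Saturday.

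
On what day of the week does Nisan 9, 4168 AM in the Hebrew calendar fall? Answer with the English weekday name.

Equivalently 23 March 408 Gregorian, JDN 1870161.
1870161 ≡ 6 (mod 7); counting from Monday = 0 gives Sunday.

Sunday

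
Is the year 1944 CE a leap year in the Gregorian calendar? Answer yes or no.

1944 is divisible by 4 and not by 100, so it is a leap year.

yes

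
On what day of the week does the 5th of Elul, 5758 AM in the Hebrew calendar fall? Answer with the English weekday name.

Thursday

In the Gregorian calendar this is 27 August 1998 (JDN 2451053).
JDN 2451053 mod 7 = 3, and JDN 0 was a Monday, so this is a Thursday.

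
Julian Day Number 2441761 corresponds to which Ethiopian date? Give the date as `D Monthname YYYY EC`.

JDN 2441761 is 19 March 1973 in the Gregorian calendar.
In the Ethiopian calendar that day is 10 Megabit 1965 EC.

10 Megabit 1965 EC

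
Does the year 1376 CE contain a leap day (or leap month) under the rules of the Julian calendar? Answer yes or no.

1376 mod 4 = 0, so it is a leap year in the Julian calendar.

yes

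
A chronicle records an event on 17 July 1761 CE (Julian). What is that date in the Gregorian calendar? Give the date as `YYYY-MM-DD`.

1761-07-28

The Julian–Gregorian offset here is 11 days (Julian trailing).
17 July 1761 Julian + 11 days → 28 July 1761 Gregorian.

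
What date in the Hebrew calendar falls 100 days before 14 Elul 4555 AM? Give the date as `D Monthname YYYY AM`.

3 Sivan 4555 AM

JDN of 14 Elul 4555 AM = 2011677.
2011677 − 100 = 2011577.
JDN 2011577 in the Hebrew calendar is 3 Sivan 4555 AM.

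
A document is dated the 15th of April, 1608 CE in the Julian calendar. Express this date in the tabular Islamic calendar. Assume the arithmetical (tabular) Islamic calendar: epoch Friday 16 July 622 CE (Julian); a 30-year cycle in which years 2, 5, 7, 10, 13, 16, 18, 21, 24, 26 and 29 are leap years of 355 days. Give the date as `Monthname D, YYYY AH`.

Muharram 9, 1017 AH

Both dates share Julian Day Number 2308485; in the tabular Islamic calendar that is 9 Muharram 1017 AH.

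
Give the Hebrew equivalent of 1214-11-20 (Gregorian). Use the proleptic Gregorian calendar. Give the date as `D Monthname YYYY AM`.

Both dates share Julian Day Number 2164788; in the Hebrew calendar that is 9 Kislev 4975 AM.

9 Kislev 4975 AM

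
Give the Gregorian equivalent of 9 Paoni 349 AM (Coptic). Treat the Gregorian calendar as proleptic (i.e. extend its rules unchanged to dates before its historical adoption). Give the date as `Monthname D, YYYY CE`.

Julian Day Number of the source date = 1952415.
Converting JDN 1952415 to the Gregorian calendar gives 6 June 633 CE.

June 6, 633 CE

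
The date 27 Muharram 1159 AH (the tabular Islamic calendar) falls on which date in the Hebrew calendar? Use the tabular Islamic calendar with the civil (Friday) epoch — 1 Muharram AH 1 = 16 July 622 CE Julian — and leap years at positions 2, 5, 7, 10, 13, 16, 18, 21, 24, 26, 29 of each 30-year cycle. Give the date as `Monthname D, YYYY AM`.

Julian Day Number of the source date = 2358823.
Converting JDN 2358823 to the Hebrew calendar gives 29 Shevat 5506 AM.

Shevat 29, 5506 AM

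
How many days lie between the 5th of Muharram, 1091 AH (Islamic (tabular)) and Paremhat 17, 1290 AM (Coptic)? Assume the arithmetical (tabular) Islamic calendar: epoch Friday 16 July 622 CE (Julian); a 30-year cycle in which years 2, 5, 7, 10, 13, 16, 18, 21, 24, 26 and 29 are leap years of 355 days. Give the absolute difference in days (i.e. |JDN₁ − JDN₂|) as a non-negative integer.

JDN of the first date = 2334704.
JDN of the second date = 2296033.
|2296033 − 2334704| = 38671.

38671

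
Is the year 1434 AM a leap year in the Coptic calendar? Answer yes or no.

no

1434 mod 4 = 2; in the Coptic calendar a year is leap when year mod 4 = 3, so it is a common year.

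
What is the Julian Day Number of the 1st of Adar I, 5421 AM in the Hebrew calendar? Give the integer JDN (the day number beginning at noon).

In the Gregorian calendar the same day is 31 January 1661.
JDN 2299161 is 15 October 1582 CE (Gregorian); the target day is +28598 days from there, so JDN = 2327759.

2327759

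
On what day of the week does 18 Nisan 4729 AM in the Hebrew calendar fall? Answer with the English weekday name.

This is JDN 2075084 (14 April 969 Gregorian).
Since JDN mod 7 = 4 (0 = Monday), the day is Friday.

Friday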